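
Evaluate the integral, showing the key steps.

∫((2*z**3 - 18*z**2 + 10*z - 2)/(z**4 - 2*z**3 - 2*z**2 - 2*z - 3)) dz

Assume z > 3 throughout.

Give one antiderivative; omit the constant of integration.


Step 1. Decompose ∫((2*z**3 - 18*z**2 + 10*z - 2)/(z**4 - 2*z**3 - 2*z**2 - 2*z - 3)) dz by partial fractions, (2*z**3 - 18*z**2 + 10*z - 2)/(z**4 - 2*z**3 - 2*z**2 - 2*z - 3) = -4/(z**2 + 1) + 4/(z + 1) - 2/(z - 3): now ∫(-2/(z - 3)) dz + ∫(4/(z + 1)) dz + ∫(-4/(z**2 + 1)) dz.
Step 2. Evaluate the standard form [assuming z > -1]: now 4*log(z + 1) + ∫(-2/(z - 3)) dz + ∫(-4/(z**2 + 1)) dz.
Step 3. Evaluate the standard form [assuming z > 3]: now -2*log(z - 3) + 4*log(z + 1) + ∫(-4/(z**2 + 1)) dz.
Step 4. Evaluate the standard form: now -2*log(z - 3) + 4*log(z + 1) - 4*atan(z).
Answer: -2*log(z - 3) + 4*log(z + 1) - 4*atan(z).


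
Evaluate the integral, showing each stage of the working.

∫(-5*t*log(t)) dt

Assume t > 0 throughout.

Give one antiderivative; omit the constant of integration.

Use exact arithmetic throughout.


Step 1. Integrate ∫(-5*t*log(t)) dt by parts with u = log(t), dv = (-5*t) dt, so v = -5*t**2/2 [assuming t > 0]: now -5*t**2*log(t)/2 + ∫(5*t/2) dt.
Step 2. Evaluate the standard form: now -5*t**2*log(t)/2 + 5*t**2/4.
Answer: -5*t**2*log(t)/2 + 5*t**2/4.


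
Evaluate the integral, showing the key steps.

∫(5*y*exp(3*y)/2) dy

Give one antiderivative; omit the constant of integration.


Step 1. Integrate ∫(5*y*exp(3*y)/2) dy by parts with u = y, dv = (5*exp(3*y)/2) dy, so v = 5*exp(3*y)/6: now 5*y*exp(3*y)/6 + ∫(-5*exp(3*y)/6) dy.
Step 2. Evaluate the standard form: now 5*y*exp(3*y)/6 - 5*exp(3*y)/18.
Answer: 5*y*exp(3*y)/6 - 5*exp(3*y)/18.


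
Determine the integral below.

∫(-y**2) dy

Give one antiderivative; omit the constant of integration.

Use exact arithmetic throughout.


Answer: -y**3/3.


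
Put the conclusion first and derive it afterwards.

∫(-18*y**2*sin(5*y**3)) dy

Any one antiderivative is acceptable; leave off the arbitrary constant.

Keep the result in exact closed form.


The answer is 6*cos(5*y**3)/5.
Step 1. Substitute u = y**3, turning ∫(-18*y**2*sin(5*y**3)) dy into ∫(-6*sin(5*u)) du: now ∫(-6*sin(5*u)) du.
Step 2. Evaluate the standard form: now 6*cos(5*u)/5.
Step 3. Substitute back u = y**3: now 6*cos(5*y**3)/5.
Answer: 6*cos(5*y**3)/5.


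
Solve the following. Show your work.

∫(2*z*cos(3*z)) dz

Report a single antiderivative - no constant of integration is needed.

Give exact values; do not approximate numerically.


Step 1. Integrate ∫(2*z*cos(3*z)) dz by parts with u = z, dv = (2*cos(3*z)) dz, so v = 2*sin(3*z)/3: now 2*z*sin(3*z)/3 + ∫(-2*sin(3*z)/3) dz.
Step 2. Evaluate the standard form: now 2*z*sin(3*z)/3 + 2*cos(3*z)/9.
Answer: 2*z*sin(3*z)/3 + 2*cos(3*z)/9.


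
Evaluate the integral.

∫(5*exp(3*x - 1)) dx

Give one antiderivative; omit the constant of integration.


Answer: 5*exp(3*x - 1)/3.


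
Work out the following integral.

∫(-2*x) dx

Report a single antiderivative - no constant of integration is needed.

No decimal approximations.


Answer: -x**2.


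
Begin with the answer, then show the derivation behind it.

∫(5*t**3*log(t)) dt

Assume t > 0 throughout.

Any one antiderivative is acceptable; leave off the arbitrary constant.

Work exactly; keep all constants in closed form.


The answer is 5*t**4*log(t)/4 - 5*t**4/16.
Step 1. Integrate ∫(5*t**3*log(t)) dt by parts with u = log(t), dv = (5*t**3) dt, so v = 5*t**4/4 [assuming t > 0]: now 5*t**4*log(t)/4 + ∫(-5*t**3/4) dt.
Step 2. Evaluate the standard form: now 5*t**4*log(t)/4 - 5*t**4/16.
Answer: 5*t**4*log(t)/4 - 5*t**4/16.


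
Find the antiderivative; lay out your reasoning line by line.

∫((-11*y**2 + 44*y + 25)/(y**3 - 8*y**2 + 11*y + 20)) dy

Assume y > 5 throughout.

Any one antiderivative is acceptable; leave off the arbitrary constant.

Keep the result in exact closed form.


Step 1. Decompose ∫((-11*y**2 + 44*y + 25)/(y**3 - 8*y**2 + 11*y + 20)) dy by partial fractions, (-11*y**2 + 44*y + 25)/(y**3 - 8*y**2 + 11*y + 20) = -1/(y + 1) - 5/(y - 4) - 5/(y - 5): now ∫(-5/(y - 5)) dy + ∫(-5/(y - 4)) dy + ∫(-1/(y + 1)) dy.
Step 2. Evaluate the standard form [assuming y > 4]: now -5*log(y - 4) + ∫(-5/(y - 5)) dy + ∫(-1/(y + 1)) dy.
Step 3. Evaluate the standard form [assuming y > -1]: now -5*log(y - 4) - log(y + 1) + ∫(-5/(y - 5)) dy.
Step 4. Evaluate the standard form [assuming y > 5]: now -5*log(y - 5) - 5*log(y - 4) - log(y + 1).
Answer: -5*log(y - 5) - 5*log(y - 4) - log(y + 1).


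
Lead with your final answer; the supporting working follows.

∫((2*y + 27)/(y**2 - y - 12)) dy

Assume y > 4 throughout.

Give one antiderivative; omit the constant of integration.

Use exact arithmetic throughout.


The answer is 5*log(y - 4) - 3*log(y + 3).
Step 1. Decompose ∫((2*y + 27)/(y**2 - y - 12)) dy by partial fractions, (2*y + 27)/(y**2 - y - 12) = -3/(y + 3) + 5/(y - 4): now ∫(5/(y - 4)) dy + ∫(-3/(y + 3)) dy.
Step 2. Evaluate the standard form [assuming y > -3]: now -3*log(y + 3) + ∫(5/(y - 4)) dy.
Step 3. Evaluate the standard form [assuming y > 4]: now 5*log(y - 4) - 3*log(y + 3).
Answer: 5*log(y - 4) - 3*log(y + 3).


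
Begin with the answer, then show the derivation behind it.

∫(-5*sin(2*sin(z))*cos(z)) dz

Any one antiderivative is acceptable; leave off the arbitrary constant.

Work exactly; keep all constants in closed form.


The answer is 5*cos(2*sin(z))/2.
Step 1. Substitute u = sin(z), turning ∫(-5*sin(2*sin(z))*cos(z)) dz into ∫(-5*sin(2*u)) du: now ∫(-5*sin(2*u)) du.
Step 2. Evaluate the standard form: now 5*cos(2*u)/2.
Step 3. Substitute back u = sin(z): now 5*cos(2*sin(z))/2.
Answer: 5*cos(2*sin(z))/2.


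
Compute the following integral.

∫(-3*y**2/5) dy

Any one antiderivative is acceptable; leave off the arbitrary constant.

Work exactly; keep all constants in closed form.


Answer: -y**3/5.


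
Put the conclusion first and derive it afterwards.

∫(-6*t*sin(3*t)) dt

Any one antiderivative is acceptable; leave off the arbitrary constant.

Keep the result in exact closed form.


The answer is 2*t*cos(3*t) - 2*sin(3*t)/3.
Step 1. Integrate ∫(-6*t*sin(3*t)) dt by parts with u = t, dv = (-6*sin(3*t)) dt, so v = 2*cos(3*t): now 2*t*cos(3*t) + ∫(-2*cos(3*t)) dt.
Step 2. Evaluate the standard form: now 2*t*cos(3*t) - 2*sin(3*t)/3.
Answer: 2*t*cos(3*t) - 2*sin(3*t)/3.


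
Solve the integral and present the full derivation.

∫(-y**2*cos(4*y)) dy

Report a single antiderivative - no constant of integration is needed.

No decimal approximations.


Step 1. Integrate ∫(-y**2*cos(4*y)) dy by parts with u = y**2, dv = (-cos(4*y)) dy, so v = -sin(4*y)/4: now -y**2*sin(4*y)/4 + ∫(y*sin(4*y)/2) dy.
Step 2. Integrate ∫(y*sin(4*y)/2) dy by parts with u = y, dv = (sin(4*y)/2) dy, so v = -cos(4*y)/8: now -y**2*sin(4*y)/4 - y*cos(4*y)/8 + ∫(cos(4*y)/8) dy.
Step 3. Evaluate the standard form: now -y**2*sin(4*y)/4 - y*cos(4*y)/8 + sin(4*y)/32.
Answer: -y**2*sin(4*y)/4 - y*cos(4*y)/8 + sin(4*y)/32.


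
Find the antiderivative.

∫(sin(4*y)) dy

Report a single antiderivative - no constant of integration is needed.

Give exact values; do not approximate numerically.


Answer: -cos(4*y)/4.


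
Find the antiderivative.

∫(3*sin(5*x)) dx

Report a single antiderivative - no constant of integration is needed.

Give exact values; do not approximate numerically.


Answer: -3*cos(5*x)/5.


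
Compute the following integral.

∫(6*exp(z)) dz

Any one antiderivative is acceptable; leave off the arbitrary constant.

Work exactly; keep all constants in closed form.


Answer: 6*exp(z).


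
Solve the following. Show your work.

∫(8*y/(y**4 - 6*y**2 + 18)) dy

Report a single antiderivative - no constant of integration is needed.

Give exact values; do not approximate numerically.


Step 1. Substitute u = y**2 - 3, turning ∫(8*y/(y**4 - 6*y**2 + 18)) dy into ∫(4/(u**2 + 9)) du: now ∫(4/(u**2 + 9)) du.
Step 2. Evaluate the standard form: now 4*atan(u/3)/3.
Step 3. Substitute back u = y**2 - 3: now 4*atan(y**2/3 - 1)/3.
Answer: 4*atan(y**2/3 - 1)/3.


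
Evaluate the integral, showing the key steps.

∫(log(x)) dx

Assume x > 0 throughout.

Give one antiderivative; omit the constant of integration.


Step 1. Integrate ∫(log(x)) dx by parts with u = log(x), dv = (1) dx, so v = x [assuming x > 0]: now x*log(x) + ∫(-1) dx.
Step 2. Evaluate the standard form: now x*log(x) - x.
Answer: x*log(x) - x.


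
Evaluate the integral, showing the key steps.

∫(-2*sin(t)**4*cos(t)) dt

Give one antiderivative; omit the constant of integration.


Step 1. Substitute u = sin(t), turning ∫(-2*sin(t)**4*cos(t)) dt into ∫(-2*u**4) du: now ∫(-2*u**4) du.
Step 2. Evaluate the standard form: now -2*u**5/5.
Step 3. Substitute back u = sin(t): now -2*sin(t)**5/5.
Answer: -2*sin(t)**5/5.


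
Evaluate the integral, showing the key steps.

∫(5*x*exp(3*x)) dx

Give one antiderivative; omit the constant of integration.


Step 1. Integrate ∫(5*x*exp(3*x)) dx by parts with u = x, dv = (5*exp(3*x)) dx, so v = 5*exp(3*x)/3: now 5*x*exp(3*x)/3 + ∫(-5*exp(3*x)/3) dx.
Step 2. Evaluate the standard form: now 5*x*exp(3*x)/3 - 5*exp(3*x)/9.
Answer: 5*x*exp(3*x)/3 - 5*exp(3*x)/9.


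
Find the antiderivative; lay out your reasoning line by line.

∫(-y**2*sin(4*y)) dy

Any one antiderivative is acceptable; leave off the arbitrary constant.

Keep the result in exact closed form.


Step 1. Integrate ∫(-y**2*sin(4*y)) dy by parts with u = y**2, dv = (-sin(4*y)) dy, so v = cos(4*y)/4: now y**2*cos(4*y)/4 + ∫(-y*cos(4*y)/2) dy.
Step 2. Integrate ∫(-y*cos(4*y)/2) dy by parts with u = y, dv = (-cos(4*y)/2) dy, so v = -sin(4*y)/8: now y**2*cos(4*y)/4 - y*sin(4*y)/8 + ∫(sin(4*y)/8) dy.
Step 3. Evaluate the standard form: now y**2*cos(4*y)/4 - y*sin(4*y)/8 - cos(4*y)/32.
Answer: y**2*cos(4*y)/4 - y*sin(4*y)/8 - cos(4*y)/32.


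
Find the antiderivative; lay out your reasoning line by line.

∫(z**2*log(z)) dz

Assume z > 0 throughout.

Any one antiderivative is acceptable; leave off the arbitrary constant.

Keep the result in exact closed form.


Step 1. Integrate ∫(z**2*log(z)) dz by parts with u = log(z), dv = (z**2) dz, so v = z**3/3 [assuming z > 0]: now z**3*log(z)/3 + ∫(-z**2/3) dz.
Step 2. Evaluate the standard form: now z**3*log(z)/3 - z**3/9.
Answer: z**3*log(z)/3 - z**3/9.


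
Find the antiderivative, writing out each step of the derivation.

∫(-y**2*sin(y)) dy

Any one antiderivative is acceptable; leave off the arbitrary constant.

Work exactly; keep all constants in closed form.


Step 1. Integrate ∫(-y**2*sin(y)) dy by parts with u = y**2, dv = (-sin(y)) dy, so v = cos(y): now y**2*cos(y) + ∫(-2*y*cos(y)) dy.
Step 2. Integrate ∫(-2*y*cos(y)) dy by parts with u = y, dv = (-2*cos(y)) dy, so v = -2*sin(y): now y**2*cos(y) - 2*y*sin(y) + ∫(2*sin(y)) dy.
Step 3. Evaluate the standard form: now y**2*cos(y) - 2*y*sin(y) - 2*cos(y).
Answer: y**2*cos(y) - 2*y*sin(y) - 2*cos(y).


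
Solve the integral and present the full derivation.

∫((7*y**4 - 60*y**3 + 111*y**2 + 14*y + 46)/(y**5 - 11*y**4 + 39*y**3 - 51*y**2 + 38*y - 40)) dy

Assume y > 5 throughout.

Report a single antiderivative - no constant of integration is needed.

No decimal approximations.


Step 1. Decompose ∫((7*y**4 - 60*y**3 + 111*y**2 + 14*y + 46)/(y**5 - 11*y**4 + 39*y**3 - 51*y**2 + 38*y - 40)) dy by partial fractions, (7*y**4 - 60*y**3 + 111*y**2 + 14*y + 46)/(y**5 - 11*y**4 + 39*y**3 - 51*y**2 + 38*y - 40) = 2/(y**2 + 1) + 5/(y - 2) + 5/(y - 4) - 3/(y - 5): now ∫(-3/(y - 5)) dy + ∫(5/(y - 4)) dy + ∫(5/(y - 2)) dy + ∫(2/(y**2 + 1)) dy.
Step 2. Evaluate the standard form [assuming y > 5]: now -3*log(y - 5) + ∫(5/(y - 4)) dy + ∫(5/(y - 2)) dy + ∫(2/(y**2 + 1)) dy.
Step 3. Evaluate the standard form [assuming y > 2]: now -3*log(y - 5) + 5*log(y - 2) + ∫(5/(y - 4)) dy + ∫(2/(y**2 + 1)) dy.
Step 4. Evaluate the standard form [assuming y > 4]: now -3*log(y - 5) + 5*log(y - 4) + 5*log(y - 2) + ∫(2/(y**2 + 1)) dy.
Step 5. Evaluate the standard form: now -3*log(y - 5) + 5*log(y - 4) + 5*log(y - 2) + 2*atan(y).
Answer: -3*log(y - 5) + 5*log(y - 4) + 5*log(y - 2) + 2*atan(y).


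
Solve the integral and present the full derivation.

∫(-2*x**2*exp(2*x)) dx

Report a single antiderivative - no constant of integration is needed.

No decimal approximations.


Step 1. Integrate ∫(-2*x**2*exp(2*x)) dx by parts with u = x**2, dv = (-2*exp(2*x)) dx, so v = -exp(2*x): now -x**2*exp(2*x) + ∫(2*x*exp(2*x)) dx.
Step 2. Integrate ∫(2*x*exp(2*x)) dx by parts with u = x, dv = (2*exp(2*x)) dx, so v = exp(2*x): now -x**2*exp(2*x) + x*exp(2*x) + ∫(-exp(2*x)) dx.
Step 3. Evaluate the standard form: now -x**2*exp(2*x) + x*exp(2*x) - exp(2*x)/2.
Answer: -x**2*exp(2*x) + x*exp(2*x) - exp(2*x)/2.


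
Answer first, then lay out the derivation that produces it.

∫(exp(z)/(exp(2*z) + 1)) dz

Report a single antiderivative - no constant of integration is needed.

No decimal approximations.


The answer is atan(exp(z)).
Step 1. Substitute u = exp(z), turning ∫(exp(z)/(exp(2*z) + 1)) dz into ∫(1/(u**2 + 1)) du: now ∫(1/(u**2 + 1)) du.
Step 2. Evaluate the standard form: now atan(u).
Step 3. Substitute back u = exp(z): now atan(exp(z)).
Answer: atan(exp(z)).


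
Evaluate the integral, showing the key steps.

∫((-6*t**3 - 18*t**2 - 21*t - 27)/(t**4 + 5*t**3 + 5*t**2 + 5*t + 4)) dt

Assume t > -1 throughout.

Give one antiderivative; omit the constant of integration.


Step 1. Decompose ∫((-6*t**3 - 18*t**2 - 21*t - 27)/(t**4 + 5*t**3 + 5*t**2 + 5*t + 4)) dt by partial fractions, (-6*t**3 - 18*t**2 - 21*t - 27)/(t**4 + 5*t**3 + 5*t**2 + 5*t + 4) = -3/(t**2 + 1) - 3/(t + 4) - 3/(t + 1): now ∫(-3/(t + 1)) dt + ∫(-3/(t + 4)) dt + ∫(-3/(t**2 + 1)) dt.
Step 2. Evaluate the standard form [assuming t > -4]: now -3*log(t + 4) + ∫(-3/(t + 1)) dt + ∫(-3/(t**2 + 1)) dt.
Step 3. Evaluate the standard form [assuming t > -1]: now -3*log(t + 1) - 3*log(t + 4) + ∫(-3/(t**2 + 1)) dt.
Step 4. Evaluate the standard form: now -3*log(t + 1) - 3*log(t + 4) - 3*atan(t).
Answer: -3*log(t + 1) - 3*log(t + 4) - 3*atan(t).


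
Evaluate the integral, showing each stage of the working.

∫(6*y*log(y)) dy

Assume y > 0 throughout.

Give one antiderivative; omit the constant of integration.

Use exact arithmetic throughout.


Step 1. Integrate ∫(6*y*log(y)) dy by parts with u = log(y), dv = (6*y) dy, so v = 3*y**2 [assuming y > 0]: now 3*y**2*log(y) + ∫(-3*y) dy.
Step 2. Evaluate the standard form: now 3*y**2*log(y) - 3*y**2/2.
Answer: 3*y**2*log(y) - 3*y**2/2.


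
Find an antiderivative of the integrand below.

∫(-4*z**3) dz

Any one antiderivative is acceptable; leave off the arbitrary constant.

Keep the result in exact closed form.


Answer: -z**4.


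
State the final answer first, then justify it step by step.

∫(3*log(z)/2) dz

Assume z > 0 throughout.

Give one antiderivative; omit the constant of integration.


The answer is 3*z*log(z)/2 - 3*z/2.
Step 1. Integrate ∫(3*log(z)/2) dz by parts with u = log(z), dv = (3/2) dz, so v = 3*z/2 [assuming z > 0]: now 3*z*log(z)/2 + ∫(-3/2) dz.
Step 2. Evaluate the standard form: now 3*z*log(z)/2 - 3*z/2.
Answer: 3*z*log(z)/2 - 3*z/2.


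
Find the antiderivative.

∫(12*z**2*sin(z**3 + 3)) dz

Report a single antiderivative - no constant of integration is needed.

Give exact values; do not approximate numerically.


Answer: -4*cos(z**3 + 3).


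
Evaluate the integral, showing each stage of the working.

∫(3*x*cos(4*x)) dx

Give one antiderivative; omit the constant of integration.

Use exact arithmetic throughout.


Step 1. Integrate ∫(3*x*cos(4*x)) dx by parts with u = x, dv = (3*cos(4*x)) dx, so v = 3*sin(4*x)/4: now 3*x*sin(4*x)/4 + ∫(-3*sin(4*x)/4) dx.
Step 2. Evaluate the standard form: now 3*x*sin(4*x)/4 + 3*cos(4*x)/16.
Answer: 3*x*sin(4*x)/4 + 3*cos(4*x)/16.


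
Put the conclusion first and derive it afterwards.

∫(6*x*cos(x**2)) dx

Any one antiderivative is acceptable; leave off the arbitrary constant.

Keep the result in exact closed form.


The answer is 3*sin(x**2).
Step 1. Substitute u = x**2, turning ∫(6*x*cos(x**2)) dx into ∫(3*cos(u)) du: now ∫(3*cos(u)) du.
Step 2. Evaluate the standard form: now 3*sin(u).
Step 3. Substitute back u = x**2: now 3*sin(x**2).
Answer: 3*sin(x**2).


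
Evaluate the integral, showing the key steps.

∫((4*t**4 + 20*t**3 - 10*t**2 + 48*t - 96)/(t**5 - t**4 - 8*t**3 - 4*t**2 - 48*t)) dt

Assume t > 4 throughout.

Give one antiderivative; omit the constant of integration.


Step 1. Decompose ∫((4*t**4 + 20*t**3 - 10*t**2 + 48*t - 96)/(t**5 - t**4 - 8*t**3 - 4*t**2 - 48*t)) dt by partial fractions, (4*t**4 + 20*t**3 - 10*t**2 + 48*t - 96)/(t**5 - t**4 - 8*t**3 - 4*t**2 - 48*t) = 2/(t**2 + 4) - 2/(t + 3) + 4/(t - 4) + 2/t: now ∫(2/t) dt + ∫(4/(t - 4)) dt + ∫(-2/(t + 3)) dt + ∫(2/(t**2 + 4)) dt.
Step 2. Evaluate the standard form [assuming t > -3]: now -2*log(t + 3) + ∫(2/t) dt + ∫(4/(t - 4)) dt + ∫(2/(t**2 + 4)) dt.
Step 3. Evaluate the standard form [assuming t > 0]: now 2*log(t) - 2*log(t + 3) + ∫(4/(t - 4)) dt + ∫(2/(t**2 + 4)) dt.
Step 4. Evaluate the standard form [assuming t > 4]: now 2*log(t) + 4*log(t - 4) - 2*log(t + 3) + ∫(2/(t**2 + 4)) dt.
Step 5. Evaluate the standard form: now 2*log(t) + 4*log(t - 4) - 2*log(t + 3) + atan(t/2).
Answer: 2*log(t) + 4*log(t - 4) - 2*log(t + 3) + atan(t/2).


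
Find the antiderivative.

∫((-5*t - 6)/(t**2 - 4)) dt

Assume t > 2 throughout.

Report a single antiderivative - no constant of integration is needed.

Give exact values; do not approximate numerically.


Answer: -4*log(t - 2) - log(t + 2).


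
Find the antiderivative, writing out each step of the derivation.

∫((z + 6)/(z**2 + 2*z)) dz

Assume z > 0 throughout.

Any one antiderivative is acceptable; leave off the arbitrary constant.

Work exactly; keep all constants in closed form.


Step 1. Decompose ∫((z + 6)/(z**2 + 2*z)) dz by partial fractions, (z + 6)/(z**2 + 2*z) = -2/(z + 2) + 3/z: now ∫(3/z) dz + ∫(-2/(z + 2)) dz.
Step 2. Evaluate the standard form [assuming z > 0]: now 3*log(z) + ∫(-2/(z + 2)) dz.
Step 3. Evaluate the standard form [assuming z > -2]: now 3*log(z) - 2*log(z + 2).
Answer: 3*log(z) - 2*log(z + 2).


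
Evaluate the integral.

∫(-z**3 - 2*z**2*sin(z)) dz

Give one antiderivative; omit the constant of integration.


Answer: -z**4/4 + 2*z**2*cos(z) - 4*z*sin(z) - 4*cos(z).


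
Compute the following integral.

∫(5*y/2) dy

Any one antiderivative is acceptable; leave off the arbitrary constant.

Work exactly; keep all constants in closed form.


Answer: 5*y**2/4.


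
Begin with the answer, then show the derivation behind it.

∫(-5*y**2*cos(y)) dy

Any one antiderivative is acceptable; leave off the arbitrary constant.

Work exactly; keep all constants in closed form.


The answer is -5*y**2*sin(y) - 10*y*cos(y) + 10*sin(y).
Step 1. Integrate ∫(-5*y**2*cos(y)) dy by parts with u = y**2, dv = (-5*cos(y)) dy, so v = -5*sin(y): now -5*y**2*sin(y) + ∫(10*y*sin(y)) dy.
Step 2. Integrate ∫(10*y*sin(y)) dy by parts with u = y, dv = (10*sin(y)) dy, so v = -10*cos(y): now -5*y**2*sin(y) - 10*y*cos(y) + ∫(10*cos(y)) dy.
Step 3. Evaluate the standard form: now -5*y**2*sin(y) - 10*y*cos(y) + 10*sin(y).
Answer: -5*y**2*sin(y) - 10*y*cos(y) + 10*sin(y).


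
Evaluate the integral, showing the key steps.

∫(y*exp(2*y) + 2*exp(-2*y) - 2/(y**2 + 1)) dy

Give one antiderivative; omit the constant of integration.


Step 1. Rewrite: now ∫(y*exp(2*y)) dy + ∫(-2/(y**2 + 1)) dy + ∫(2*exp(-2*y)) dy.
Step 2. Integrate ∫(y*exp(2*y)) dy by parts with u = y, dv = (exp(2*y)) dy, so v = exp(2*y)/2: now y*exp(2*y)/2 + ∫(-2/(y**2 + 1)) dy + ∫(2*exp(-2*y)) dy + ∫(-exp(2*y)/2) dy.
Step 3. Evaluate the standard form: now y*exp(2*y)/2 - exp(2*y)/4 + ∫(-2/(y**2 + 1)) dy + ∫(2*exp(-2*y)) dy.
Step 4. Evaluate the standard form: now y*exp(2*y)/2 - exp(2*y)/4 - 2*atan(y) + ∫(2*exp(-2*y)) dy.
Step 5. Evaluate the standard form: now y*exp(2*y)/2 - exp(2*y)/4 - 2*atan(y) - exp(-2*y).
Answer: y*exp(2*y)/2 - exp(2*y)/4 - 2*atan(y) - exp(-2*y).


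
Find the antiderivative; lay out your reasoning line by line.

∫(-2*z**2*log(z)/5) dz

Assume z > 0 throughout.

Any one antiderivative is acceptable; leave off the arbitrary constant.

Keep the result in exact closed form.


Step 1. Integrate ∫(-2*z**2*log(z)/5) dz by parts with u = log(z), dv = (-2*z**2/5) dz, so v = -2*z**3/15 [assuming z > 0]: now -2*z**3*log(z)/15 + ∫(2*z**2/15) dz.
Step 2. Evaluate the standard form: now -2*z**3*log(z)/15 + 2*z**3/45.
Answer: -2*z**3*log(z)/15 + 2*z**3/45.


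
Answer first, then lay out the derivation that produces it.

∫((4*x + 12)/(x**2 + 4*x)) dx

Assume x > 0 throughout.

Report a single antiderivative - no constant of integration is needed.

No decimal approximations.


The answer is 3*log(x) + log(x + 4).
Step 1. Decompose ∫((4*x + 12)/(x**2 + 4*x)) dx by partial fractions, (4*x + 12)/(x**2 + 4*x) = 1/(x + 4) + 3/x: now ∫(3/x) dx + ∫(1/(x + 4)) dx.
Step 2. Evaluate the standard form [assuming x > -4]: now log(x + 4) + ∫(3/x) dx.
Step 3. Evaluate the standard form [assuming x > 0]: now 3*log(x) + log(x + 4).
Answer: 3*log(x) + log(x + 4).


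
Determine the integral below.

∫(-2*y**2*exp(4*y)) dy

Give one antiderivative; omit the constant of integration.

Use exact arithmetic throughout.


Answer: -y**2*exp(4*y)/2 + y*exp(4*y)/4 - exp(4*y)/16.


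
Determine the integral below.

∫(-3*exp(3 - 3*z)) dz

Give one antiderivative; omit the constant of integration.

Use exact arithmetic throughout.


Answer: exp(3 - 3*z).


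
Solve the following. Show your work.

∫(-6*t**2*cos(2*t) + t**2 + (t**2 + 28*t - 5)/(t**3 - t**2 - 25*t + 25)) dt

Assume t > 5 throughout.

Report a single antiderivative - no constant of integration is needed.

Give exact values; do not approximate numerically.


Step 1. Rewrite: now ∫(t**2) dt + ∫(-6*t**2*cos(2*t)) dt + ∫((t**2 + 28*t - 5)/(t**3 - t**2 - 25*t + 25)) dt.
Step 2. Evaluate the standard form: now t**3/3 + ∫(-6*t**2*cos(2*t)) dt + ∫((t**2 + 28*t - 5)/(t**3 - t**2 - 25*t + 25)) dt.
Step 3. Integrate ∫(-6*t**2*cos(2*t)) dt by parts with u = t**2, dv = (-6*cos(2*t)) dt, so v = -3*sin(2*t): now t**3/3 - 3*t**2*sin(2*t) + ∫(6*t*sin(2*t)) dt + ∫((t**2 + 28*t - 5)/(t**3 - t**2 - 25*t + 25)) dt.
Step 4. Integrate ∫(6*t*sin(2*t)) dt by parts with u = t, dv = (6*sin(2*t)) dt, so v = -3*cos(2*t): now t**3/3 - 3*t**2*sin(2*t) - 3*t*cos(2*t) + ∫((t**2 + 28*t - 5)/(t**3 - t**2 - 25*t + 25)) dt + ∫(3*cos(2*t)) dt.
Step 5. Evaluate the standard form: now t**3/3 - 3*t**2*sin(2*t) - 3*t*cos(2*t) + 3*sin(2*t)/2 + ∫((t**2 + 28*t - 5)/(t**3 - t**2 - 25*t + 25)) dt.
Step 6. Decompose ∫((t**2 + 28*t - 5)/(t**3 - t**2 - 25*t + 25)) dt by partial fractions, (t**2 + 28*t - 5)/(t**3 - t**2 - 25*t + 25) = -2/(t + 5) - 1/(t - 1) + 4/(t - 5): now t**3/3 - 3*t**2*sin(2*t) - 3*t*cos(2*t) + 3*sin(2*t)/2 + ∫(4/(t - 5)) dt + ∫(-1/(t - 1)) dt + ∫(-2/(t + 5)) dt.
Step 7. Evaluate the standard form [assuming t > -5]: now t**3/3 - 3*t**2*sin(2*t) - 3*t*cos(2*t) - 2*log(t + 5) + 3*sin(2*t)/2 + ∫(4/(t - 5)) dt + ∫(-1/(t - 1)) dt.
Step 8. Evaluate the standard form [assuming t > 5]: now t**3/3 - 3*t**2*sin(2*t) - 3*t*cos(2*t) + 4*log(t - 5) - 2*log(t + 5) + 3*sin(2*t)/2 + ∫(-1/(t - 1)) dt.
Step 9. Evaluate the standard form [assuming t > 1]: now t**3/3 - 3*t**2*sin(2*t) - 3*t*cos(2*t) + 4*log(t - 5) - log(t - 1) - 2*log(t + 5) + 3*sin(2*t)/2.
Answer: t**3/3 - 3*t**2*sin(2*t) - 3*t*cos(2*t) + 4*log(t - 5) - log(t - 1) - 2*log(t + 5) + 3*sin(2*t)/2.


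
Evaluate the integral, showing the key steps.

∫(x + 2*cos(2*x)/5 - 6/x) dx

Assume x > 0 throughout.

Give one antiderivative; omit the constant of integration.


Step 1. Rewrite: now ∫(-6/x) dx + ∫(x) dx + ∫(2*cos(2*x)/5) dx.
Step 2. Evaluate the standard form: now x**2/2 + ∫(-6/x) dx + ∫(2*cos(2*x)/5) dx.
Step 3. Evaluate the standard form [assuming x > 0]: now x**2/2 - 6*log(x) + ∫(2*cos(2*x)/5) dx.
Step 4. Evaluate the standard form: now x**2/2 - 6*log(x) + sin(2*x)/5.
Answer: x**2/2 - 6*log(x) + sin(2*x)/5.


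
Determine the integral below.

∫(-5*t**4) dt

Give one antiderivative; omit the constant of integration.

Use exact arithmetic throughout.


Answer: -t**5.


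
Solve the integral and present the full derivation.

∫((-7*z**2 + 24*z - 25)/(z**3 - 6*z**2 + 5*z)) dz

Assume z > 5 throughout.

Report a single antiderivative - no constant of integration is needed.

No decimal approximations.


Step 1. Decompose ∫((-7*z**2 + 24*z - 25)/(z**3 - 6*z**2 + 5*z)) dz by partial fractions, (-7*z**2 + 24*z - 25)/(z**3 - 6*z**2 + 5*z) = 2/(z - 1) - 4/(z - 5) - 5/z: now ∫(-5/z) dz + ∫(-4/(z - 5)) dz + ∫(2/(z - 1)) dz.
Step 2. Evaluate the standard form [assuming z > 0]: now -5*log(z) + ∫(-4/(z - 5)) dz + ∫(2/(z - 1)) dz.
Step 3. Evaluate the standard form [assuming z > 5]: now -5*log(z) - 4*log(z - 5) + ∫(2/(z - 1)) dz.
Step 4. Evaluate the standard form [assuming z > 1]: now -5*log(z) - 4*log(z - 5) + 2*log(z - 1).
Answer: -5*log(z) - 4*log(z - 5) + 2*log(z - 1).


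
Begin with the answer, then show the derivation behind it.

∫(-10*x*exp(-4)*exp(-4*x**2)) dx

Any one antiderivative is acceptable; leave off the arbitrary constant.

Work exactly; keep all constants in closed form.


The answer is 5*exp(-4*x**2 - 4)/4.
Step 1. Substitute u = x**2 + 1, turning ∫(-10*x*exp(-4)*exp(-4*x**2)) dx into ∫(-5*exp(-4*u)) du: now ∫(-5*exp(-4*u)) du.
Step 2. Evaluate the standard form: now 5*exp(-4*u)/4.
Step 3. Substitute back u = x**2 + 1: now 5*exp(-4*x**2 - 4)/4.
Answer: 5*exp(-4*x**2 - 4)/4.


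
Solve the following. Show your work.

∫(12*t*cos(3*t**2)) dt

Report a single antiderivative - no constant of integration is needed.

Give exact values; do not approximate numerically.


Step 1. Substitute u = t**2, turning ∫(12*t*cos(3*t**2)) dt into ∫(6*cos(3*u)) du: now ∫(6*cos(3*u)) du.
Step 2. Evaluate the standard form: now 2*sin(3*u).
Step 3. Substitute back u = t**2: now 2*sin(3*t**2).
Answer: 2*sin(3*t**2).


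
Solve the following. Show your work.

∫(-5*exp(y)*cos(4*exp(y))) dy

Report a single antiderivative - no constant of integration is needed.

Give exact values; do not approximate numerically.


Step 1. Substitute u = exp(y), turning ∫(-5*exp(y)*cos(4*exp(y))) dy into ∫(-5*cos(4*u)) du: now ∫(-5*cos(4*u)) du.
Step 2. Evaluate the standard form: now -5*sin(4*u)/4.
Step 3. Substitute back u = exp(y): now -5*sin(4*exp(y))/4.
Answer: -5*sin(4*exp(y))/4.


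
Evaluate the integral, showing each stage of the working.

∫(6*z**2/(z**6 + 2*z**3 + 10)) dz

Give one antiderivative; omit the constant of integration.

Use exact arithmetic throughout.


Step 1. Substitute u = z**3 + 1, turning ∫(6*z**2/(z**6 + 2*z**3 + 10)) dz into ∫(2/(u**2 + 9)) du: now ∫(2/(u**2 + 9)) du.
Step 2. Evaluate the standard form: now 2*atan(u/3)/3.
Step 3. Substitute back u = z**3 + 1: now 2*atan(z**3/3 + 1/3)/3.
Answer: 2*atan(z**3/3 + 1/3)/3.


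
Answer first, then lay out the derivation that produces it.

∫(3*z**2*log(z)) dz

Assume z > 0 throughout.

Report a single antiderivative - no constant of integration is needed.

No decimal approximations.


The answer is z**3*log(z) - z**3/3.
Step 1. Integrate ∫(3*z**2*log(z)) dz by parts with u = log(z), dv = (3*z**2) dz, so v = z**3 [assuming z > 0]: now z**3*log(z) + ∫(-z**2) dz.
Step 2. Evaluate the standard form: now z**3*log(z) - z**3/3.
Answer: z**3*log(z) - z**3/3.


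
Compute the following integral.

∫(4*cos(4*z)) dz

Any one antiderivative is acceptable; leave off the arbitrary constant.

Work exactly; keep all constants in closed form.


Answer: sin(4*z).


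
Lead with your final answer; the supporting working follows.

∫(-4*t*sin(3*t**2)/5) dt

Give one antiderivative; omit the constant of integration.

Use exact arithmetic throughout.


The answer is 2*cos(3*t**2)/15.
Step 1. Substitute u = t**2, turning ∫(-4*t*sin(3*t**2)/5) dt into ∫(-2*sin(3*u)/5) du: now ∫(-2*sin(3*u)/5) du.
Step 2. Evaluate the standard form: now 2*cos(3*u)/15.
Step 3. Substitute back u = t**2: now 2*cos(3*t**2)/15.
Answer: 2*cos(3*t**2)/15.


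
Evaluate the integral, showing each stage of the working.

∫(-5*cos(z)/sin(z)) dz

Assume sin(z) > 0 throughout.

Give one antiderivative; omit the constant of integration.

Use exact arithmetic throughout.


Step 1. Substitute u = sin(z), turning ∫(-5*cos(z)/sin(z)) dz into ∫(-5/u) du: now ∫(-5/u) du.
Step 2. Evaluate the standard form [assuming u > 0]: now -5*log(u).
Step 3. Substitute back u = sin(z): now -5*log(sin(z)).
Answer: -5*log(sin(z)).


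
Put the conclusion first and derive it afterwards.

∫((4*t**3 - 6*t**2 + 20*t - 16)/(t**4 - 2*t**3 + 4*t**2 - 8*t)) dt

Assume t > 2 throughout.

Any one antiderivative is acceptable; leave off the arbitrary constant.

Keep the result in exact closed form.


The answer is 2*log(t) + 2*log(t - 2) - atan(t/2).
Step 1. Decompose ∫((4*t**3 - 6*t**2 + 20*t - 16)/(t**4 - 2*t**3 + 4*t**2 - 8*t)) dt by partial fractions, (4*t**3 - 6*t**2 + 20*t - 16)/(t**4 - 2*t**3 + 4*t**2 - 8*t) = -2/(t**2 + 4) + 2/(t - 2) + 2/t: now ∫(2/t) dt + ∫(2/(t - 2)) dt + ∫(-2/(t**2 + 4)) dt.
Step 2. Evaluate the standard form [assuming t > 2]: now 2*log(t - 2) + ∫(2/t) dt + ∫(-2/(t**2 + 4)) dt.
Step 3. Evaluate the standard form [assuming t > 0]: now 2*log(t) + 2*log(t - 2) + ∫(-2/(t**2 + 4)) dt.
Step 4. Evaluate the standard form: now 2*log(t) + 2*log(t - 2) - atan(t/2).
Answer: 2*log(t) + 2*log(t - 2) - atan(t/2).


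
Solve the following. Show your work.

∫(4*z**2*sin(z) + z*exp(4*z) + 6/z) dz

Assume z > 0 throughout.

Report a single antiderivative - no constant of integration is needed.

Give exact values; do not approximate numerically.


Step 1. Rewrite: now ∫(6/z) dz + ∫(z*exp(4*z)) dz + ∫(4*z**2*sin(z)) dz.
Step 2. Evaluate the standard form [assuming z > 0]: now 6*log(z) + ∫(z*exp(4*z)) dz + ∫(4*z**2*sin(z)) dz.
Step 3. Integrate ∫(4*z**2*sin(z)) dz by parts with u = z**2, dv = (4*sin(z)) dz, so v = -4*cos(z): now -4*z**2*cos(z) + 6*log(z) + ∫(z*exp(4*z)) dz + ∫(8*z*cos(z)) dz.
Step 4. Integrate ∫(8*z*cos(z)) dz by parts with u = z, dv = (8*cos(z)) dz, so v = 8*sin(z): now -4*z**2*cos(z) + 8*z*sin(z) + 6*log(z) + ∫(z*exp(4*z)) dz + ∫(-8*sin(z)) dz.
Step 5. Evaluate the standard form: now -4*z**2*cos(z) + 8*z*sin(z) + 6*log(z) + 8*cos(z) + ∫(z*exp(4*z)) dz.
Step 6. Integrate ∫(z*exp(4*z)) dz by parts with u = z, dv = (exp(4*z)) dz, so v = exp(4*z)/4: now -4*z**2*cos(z) + z*exp(4*z)/4 + 8*z*sin(z) + 6*log(z) + 8*cos(z) + ∫(-exp(4*z)/4) dz.
Step 7. Evaluate the standard form: now -4*z**2*cos(z) + z*exp(4*z)/4 + 8*z*sin(z) - exp(4*z)/16 + 6*log(z) + 8*cos(z).
Answer: -4*z**2*cos(z) + z*exp(4*z)/4 + 8*z*sin(z) - exp(4*z)/16 + 6*log(z) + 8*cos(z).


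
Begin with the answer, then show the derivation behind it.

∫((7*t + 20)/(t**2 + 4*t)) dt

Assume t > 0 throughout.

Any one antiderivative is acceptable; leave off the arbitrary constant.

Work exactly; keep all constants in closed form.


The answer is 5*log(t) + 2*log(t + 4).
Step 1. Decompose ∫((7*t + 20)/(t**2 + 4*t)) dt by partial fractions, (7*t + 20)/(t**2 + 4*t) = 2/(t + 4) + 5/t: now ∫(5/t) dt + ∫(2/(t + 4)) dt.
Step 2. Evaluate the standard form [assuming t > -4]: now 2*log(t + 4) + ∫(5/t) dt.
Step 3. Evaluate the standard form [assuming t > 0]: now 5*log(t) + 2*log(t + 4).
Answer: 5*log(t) + 2*log(t + 4).


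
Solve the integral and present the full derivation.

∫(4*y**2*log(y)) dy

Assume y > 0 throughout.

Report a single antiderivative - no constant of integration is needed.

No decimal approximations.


Step 1. Integrate ∫(4*y**2*log(y)) dy by parts with u = log(y), dv = (4*y**2) dy, so v = 4*y**3/3 [assuming y > 0]: now 4*y**3*log(y)/3 + ∫(-4*y**2/3) dy.
Step 2. Evaluate the standard form: now 4*y**3*log(y)/3 - 4*y**3/9.
Answer: 4*y**3*log(y)/3 - 4*y**3/9.


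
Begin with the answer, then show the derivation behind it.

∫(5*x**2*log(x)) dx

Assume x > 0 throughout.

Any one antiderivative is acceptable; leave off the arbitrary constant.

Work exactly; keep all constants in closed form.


The answer is 5*x**3*log(x)/3 - 5*x**3/9.
Step 1. Integrate ∫(5*x**2*log(x)) dx by parts with u = log(x), dv = (5*x**2) dx, so v = 5*x**3/3 [assuming x > 0]: now 5*x**3*log(x)/3 + ∫(-5*x**2/3) dx.
Step 2. Evaluate the standard form: now 5*x**3*log(x)/3 - 5*x**3/9.
Answer: 5*x**3*log(x)/3 - 5*x**3/9.


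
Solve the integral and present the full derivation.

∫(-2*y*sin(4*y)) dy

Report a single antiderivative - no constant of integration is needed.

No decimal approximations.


Step 1. Integrate ∫(-2*y*sin(4*y)) dy by parts with u = y, dv = (-2*sin(4*y)) dy, so v = cos(4*y)/2: now y*cos(4*y)/2 + ∫(-cos(4*y)/2) dy.
Step 2. Evaluate the standard form: now y*cos(4*y)/2 - sin(4*y)/8.
Answer: y*cos(4*y)/2 - sin(4*y)/8.


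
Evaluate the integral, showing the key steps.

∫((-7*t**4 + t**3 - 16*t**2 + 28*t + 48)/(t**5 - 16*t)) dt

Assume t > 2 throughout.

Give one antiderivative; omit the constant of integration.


Step 1. Decompose ∫((-7*t**4 + t**3 - 16*t**2 + 28*t + 48)/(t**5 - 16*t)) dt by partial fractions, (-7*t**4 + t**3 - 16*t**2 + 28*t + 48)/(t**5 - 16*t) = -3/(t**2 + 4) - 3/(t + 2) - 1/(t - 2) - 3/t: now ∫(-3/t) dt + ∫(-1/(t - 2)) dt + ∫(-3/(t + 2)) dt + ∫(-3/(t**2 + 4)) dt.
Step 2. Evaluate the standard form [assuming t > -2]: now -3*log(t + 2) + ∫(-3/t) dt + ∫(-1/(t - 2)) dt + ∫(-3/(t**2 + 4)) dt.
Step 3. Evaluate the standard form [assuming t > 0]: now -3*log(t) - 3*log(t + 2) + ∫(-1/(t - 2)) dt + ∫(-3/(t**2 + 4)) dt.
Step 4. Evaluate the standard form [assuming t > 2]: now -3*log(t) - log(t - 2) - 3*log(t + 2) + ∫(-3/(t**2 + 4)) dt.
Step 5. Evaluate the standard form: now -3*log(t) - log(t - 2) - 3*log(t + 2) - 3*atan(t/2)/2.
Answer: -3*log(t) - log(t - 2) - 3*log(t + 2) - 3*atan(t/2)/2.


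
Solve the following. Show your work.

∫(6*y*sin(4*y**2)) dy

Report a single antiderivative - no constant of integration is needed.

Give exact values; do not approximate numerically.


Step 1. Substitute u = y**2, turning ∫(6*y*sin(4*y**2)) dy into ∫(3*sin(4*u)) du: now ∫(3*sin(4*u)) du.
Step 2. Evaluate the standard form: now -3*cos(4*u)/4.
Step 3. Substitute back u = y**2: now -3*cos(4*y**2)/4.
Answer: -3*cos(4*y**2)/4.


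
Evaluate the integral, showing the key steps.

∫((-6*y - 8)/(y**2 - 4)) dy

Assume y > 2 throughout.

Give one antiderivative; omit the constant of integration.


Step 1. Decompose ∫((-6*y - 8)/(y**2 - 4)) dy by partial fractions, (-6*y - 8)/(y**2 - 4) = -1/(y + 2) - 5/(y - 2): now ∫(-5/(y - 2)) dy + ∫(-1/(y + 2)) dy.
Step 2. Evaluate the standard form [assuming y > 2]: now -5*log(y - 2) + ∫(-1/(y + 2)) dy.
Step 3. Evaluate the standard form [assuming y > -2]: now -5*log(y - 2) - log(y + 2).
Answer: -5*log(y - 2) - log(y + 2).


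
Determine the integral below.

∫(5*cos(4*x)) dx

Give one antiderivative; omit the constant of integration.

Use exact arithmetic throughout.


Answer: 5*sin(4*x)/4.


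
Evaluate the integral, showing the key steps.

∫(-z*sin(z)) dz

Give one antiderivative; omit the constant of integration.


Step 1. Integrate ∫(-z*sin(z)) dz by parts with u = z, dv = (-sin(z)) dz, so v = cos(z): now z*cos(z) + ∫(-cos(z)) dz.
Step 2. Evaluate the standard form: now z*cos(z) - sin(z).
Answer: z*cos(z) - sin(z).


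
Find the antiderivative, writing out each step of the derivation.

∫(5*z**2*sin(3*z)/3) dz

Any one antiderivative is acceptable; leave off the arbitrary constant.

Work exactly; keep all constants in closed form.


Step 1. Integrate ∫(5*z**2*sin(3*z)/3) dz by parts with u = z**2, dv = (5*sin(3*z)/3) dz, so v = -5*cos(3*z)/9: now -5*z**2*cos(3*z)/9 + ∫(10*z*cos(3*z)/9) dz.
Step 2. Integrate ∫(10*z*cos(3*z)/9) dz by parts with u = z, dv = (10*cos(3*z)/9) dz, so v = 10*sin(3*z)/27: now -5*z**2*cos(3*z)/9 + 10*z*sin(3*z)/27 + ∫(-10*sin(3*z)/27) dz.
Step 3. Evaluate the standard form: now -5*z**2*cos(3*z)/9 + 10*z*sin(3*z)/27 + 10*cos(3*z)/81.
Answer: -5*z**2*cos(3*z)/9 + 10*z*sin(3*z)/27 + 10*cos(3*z)/81.


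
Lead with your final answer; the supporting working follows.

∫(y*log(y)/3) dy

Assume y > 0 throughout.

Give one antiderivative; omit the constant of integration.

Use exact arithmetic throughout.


The answer is y**2*log(y)/6 - y**2/12.
Step 1. Integrate ∫(y*log(y)/3) dy by parts with u = log(y), dv = (y/3) dy, so v = y**2/6 [assuming y > 0]: now y**2*log(y)/6 + ∫(-y/6) dy.
Step 2. Evaluate the standard form: now y**2*log(y)/6 - y**2/12.
Answer: y**2*log(y)/6 - y**2/12.


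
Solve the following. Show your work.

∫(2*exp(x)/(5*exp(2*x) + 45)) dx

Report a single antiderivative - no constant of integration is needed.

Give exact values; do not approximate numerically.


Step 1. Substitute u = exp(x), turning ∫(2*exp(x)/(5*exp(2*x) + 45)) dx into ∫(2/(5*(u**2 + 9))) du: now ∫(2/(5*(u**2 + 9))) du.
Step 2. Evaluate the standard form: now 2*atan(u/3)/15.
Step 3. Substitute back u = exp(x): now 2*atan(exp(x)/3)/15.
Answer: 2*atan(exp(x)/3)/15.


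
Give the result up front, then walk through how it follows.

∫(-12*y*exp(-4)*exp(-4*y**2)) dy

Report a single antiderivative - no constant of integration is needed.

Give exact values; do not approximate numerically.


The answer is 3*exp(-4*y**2 - 4)/2.
Step 1. Substitute u = y**2 + 1, turning ∫(-12*y*exp(-4)*exp(-4*y**2)) dy into ∫(-6*exp(-4*u)) du: now ∫(-6*exp(-4*u)) du.
Step 2. Evaluate the standard form: now 3*exp(-4*u)/2.
Step 3. Substitute back u = y**2 + 1: now 3*exp(-4*y**2 - 4)/2.
Answer: 3*exp(-4*y**2 - 4)/2.


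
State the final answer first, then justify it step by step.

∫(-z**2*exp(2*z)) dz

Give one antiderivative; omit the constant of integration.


The answer is -z**2*exp(2*z)/2 + z*exp(2*z)/2 - exp(2*z)/4.
Step 1. Integrate ∫(-z**2*exp(2*z)) dz by parts with u = z**2, dv = (-exp(2*z)) dz, so v = -exp(2*z)/2: now -z**2*exp(2*z)/2 + ∫(z*exp(2*z)) dz.
Step 2. Integrate ∫(z*exp(2*z)) dz by parts with u = z, dv = (exp(2*z)) dz, so v = exp(2*z)/2: now -z**2*exp(2*z)/2 + z*exp(2*z)/2 + ∫(-exp(2*z)/2) dz.
Step 3. Evaluate the standard form: now -z**2*exp(2*z)/2 + z*exp(2*z)/2 - exp(2*z)/4.
Answer: -z**2*exp(2*z)/2 + z*exp(2*z)/2 - exp(2*z)/4.


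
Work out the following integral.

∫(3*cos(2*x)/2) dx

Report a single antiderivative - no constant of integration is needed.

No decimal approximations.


Answer: 3*sin(2*x)/4.


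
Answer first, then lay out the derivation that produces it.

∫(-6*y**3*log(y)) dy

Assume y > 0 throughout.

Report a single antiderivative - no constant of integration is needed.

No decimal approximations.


The answer is -3*y**4*log(y)/2 + 3*y**4/8.
Step 1. Integrate ∫(-6*y**3*log(y)) dy by parts with u = log(y), dv = (-6*y**3) dy, so v = -3*y**4/2 [assuming y > 0]: now -3*y**4*log(y)/2 + ∫(3*y**3/2) dy.
Step 2. Evaluate the standard form: now -3*y**4*log(y)/2 + 3*y**4/8.
Answer: -3*y**4*log(y)/2 + 3*y**4/8.


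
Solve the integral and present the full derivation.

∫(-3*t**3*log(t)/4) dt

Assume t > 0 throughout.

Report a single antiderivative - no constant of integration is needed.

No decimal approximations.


Step 1. Integrate ∫(-3*t**3*log(t)/4) dt by parts with u = log(t), dv = (-3*t**3/4) dt, so v = -3*t**4/16 [assuming t > 0]: now -3*t**4*log(t)/16 + ∫(3*t**3/16) dt.
Step 2. Evaluate the standard form: now -3*t**4*log(t)/16 + 3*t**4/64.
Answer: -3*t**4*log(t)/16 + 3*t**4/64.


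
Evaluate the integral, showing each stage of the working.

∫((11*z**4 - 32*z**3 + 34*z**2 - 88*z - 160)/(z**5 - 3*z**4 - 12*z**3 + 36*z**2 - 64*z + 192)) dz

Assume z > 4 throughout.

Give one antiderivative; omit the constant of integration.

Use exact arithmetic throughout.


Step 1. Decompose ∫((11*z**4 - 32*z**3 + 34*z**2 - 88*z - 160)/(z**5 - 3*z**4 - 12*z**3 + 36*z**2 - 64*z + 192)) dz by partial fractions, (11*z**4 - 32*z**3 + 34*z**2 - 88*z - 160)/(z**5 - 3*z**4 - 12*z**3 + 36*z**2 - 64*z + 192) = -2/(z**2 + 4) + 5/(z + 4) + 1/(z - 3) + 5/(z - 4): now ∫(5/(z - 4)) dz + ∫(1/(z - 3)) dz + ∫(5/(z + 4)) dz + ∫(-2/(z**2 + 4)) dz.
Step 2. Evaluate the standard form [assuming z > 4]: now 5*log(z - 4) + ∫(1/(z - 3)) dz + ∫(5/(z + 4)) dz + ∫(-2/(z**2 + 4)) dz.
Step 3. Evaluate the standard form [assuming z > -4]: now 5*log(z - 4) + 5*log(z + 4) + ∫(1/(z - 3)) dz + ∫(-2/(z**2 + 4)) dz.
Step 4. Evaluate the standard form [assuming z > 3]: now 5*log(z - 4) + log(z - 3) + 5*log(z + 4) + ∫(-2/(z**2 + 4)) dz.
Step 5. Evaluate the standard form: now 5*log(z - 4) + log(z - 3) + 5*log(z + 4) - atan(z/2).
Answer: 5*log(z - 4) + log(z - 3) + 5*log(z + 4) - atan(z/2).
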